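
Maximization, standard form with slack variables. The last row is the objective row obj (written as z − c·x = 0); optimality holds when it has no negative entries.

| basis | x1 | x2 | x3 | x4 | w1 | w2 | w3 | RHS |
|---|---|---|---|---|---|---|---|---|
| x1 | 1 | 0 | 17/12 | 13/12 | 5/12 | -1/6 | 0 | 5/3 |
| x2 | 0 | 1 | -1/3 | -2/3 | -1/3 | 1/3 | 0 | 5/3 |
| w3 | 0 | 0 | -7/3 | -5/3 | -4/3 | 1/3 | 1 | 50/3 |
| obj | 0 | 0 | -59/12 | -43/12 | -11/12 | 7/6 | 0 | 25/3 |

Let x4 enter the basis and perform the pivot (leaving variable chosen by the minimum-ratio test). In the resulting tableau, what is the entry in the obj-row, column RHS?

Ratio test on column x4 — row 1: (5/3)/(13/12) = 20/13; row 2: entry -2/3 ≤ 0; row 3: entry -5/3 ≤ 0. Minimum is 20/13 at row 1 (x1 leaves); pivot element 13/12.
Divide row 1 by 13/12; eliminate column x4 from the other rows.
obj-row update in column RHS: 25/3 − (-43/12)·(20/13) = 180/13.

180/13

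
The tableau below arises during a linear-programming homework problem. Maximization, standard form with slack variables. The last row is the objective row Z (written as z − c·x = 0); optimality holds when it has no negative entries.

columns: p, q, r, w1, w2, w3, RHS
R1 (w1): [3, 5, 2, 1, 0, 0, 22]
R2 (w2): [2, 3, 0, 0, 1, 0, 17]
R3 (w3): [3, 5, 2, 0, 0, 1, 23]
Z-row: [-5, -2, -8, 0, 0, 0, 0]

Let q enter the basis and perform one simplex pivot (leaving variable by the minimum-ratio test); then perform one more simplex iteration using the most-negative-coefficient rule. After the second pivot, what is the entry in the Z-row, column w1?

4

Ratio test on column q — row 1: 22/5 = 22/5; row 2: 17/3 = 17/3; row 3: 23/5 = 23/5. Minimum is 22/5 at row 1 (w1 leaves); pivot element 5.
Divide row 1 by 5; eliminate column q from the other rows.
Second iteration: most negative Z-row entry is -36/5 in column r, so r enters.
Ratio test on column r — row 1: (22/5)/(2/5) = 11; row 2: entry -6/5 ≤ 0; row 3: entry 0 ≤ 0. Minimum is 11 at row 1 (q leaves); pivot element 2/5.
Divide row 1 by 2/5; eliminate column r from the other rows.
After both pivots, the entry at the Z-row, column w1 is 4.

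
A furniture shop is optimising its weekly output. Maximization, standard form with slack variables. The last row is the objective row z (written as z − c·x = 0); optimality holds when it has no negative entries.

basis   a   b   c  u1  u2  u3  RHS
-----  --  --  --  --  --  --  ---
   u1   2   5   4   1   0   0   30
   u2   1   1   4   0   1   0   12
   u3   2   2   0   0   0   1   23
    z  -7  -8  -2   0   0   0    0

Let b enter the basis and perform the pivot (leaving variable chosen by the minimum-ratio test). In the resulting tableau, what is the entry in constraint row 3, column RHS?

Ratio test on column b — row 1: 30/5 = 6; row 2: 12/1 = 12; row 3: 23/2 = 23/2. Minimum is 6 at row 1 (u1 leaves); pivot element 5.
Divide row 1 by 5; eliminate column b from the other rows.
Row 3 update in column RHS: 23 − 2·6 = 11.

11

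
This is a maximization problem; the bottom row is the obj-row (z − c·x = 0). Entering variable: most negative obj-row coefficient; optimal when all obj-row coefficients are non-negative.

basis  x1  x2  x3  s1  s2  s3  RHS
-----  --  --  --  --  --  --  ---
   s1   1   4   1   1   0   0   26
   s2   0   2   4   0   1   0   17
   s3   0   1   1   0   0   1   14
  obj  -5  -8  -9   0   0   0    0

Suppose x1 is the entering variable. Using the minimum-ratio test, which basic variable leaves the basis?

Column x1 entries and ratios — s1: 26/1 = 26; s2: 0 ≤ 0, skip; s3: 0 ≤ 0, skip.
Smallest ratio is 26 in the row of s1, so s1 leaves.

s1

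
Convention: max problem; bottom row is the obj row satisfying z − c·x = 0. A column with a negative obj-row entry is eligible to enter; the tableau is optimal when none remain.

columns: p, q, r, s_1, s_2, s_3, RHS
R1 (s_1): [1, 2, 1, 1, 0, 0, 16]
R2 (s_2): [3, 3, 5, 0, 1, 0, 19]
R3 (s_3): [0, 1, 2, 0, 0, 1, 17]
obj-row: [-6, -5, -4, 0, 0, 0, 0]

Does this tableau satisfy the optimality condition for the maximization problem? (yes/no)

no

The obj-row has a negative entry -6 in column p, so it is not optimal.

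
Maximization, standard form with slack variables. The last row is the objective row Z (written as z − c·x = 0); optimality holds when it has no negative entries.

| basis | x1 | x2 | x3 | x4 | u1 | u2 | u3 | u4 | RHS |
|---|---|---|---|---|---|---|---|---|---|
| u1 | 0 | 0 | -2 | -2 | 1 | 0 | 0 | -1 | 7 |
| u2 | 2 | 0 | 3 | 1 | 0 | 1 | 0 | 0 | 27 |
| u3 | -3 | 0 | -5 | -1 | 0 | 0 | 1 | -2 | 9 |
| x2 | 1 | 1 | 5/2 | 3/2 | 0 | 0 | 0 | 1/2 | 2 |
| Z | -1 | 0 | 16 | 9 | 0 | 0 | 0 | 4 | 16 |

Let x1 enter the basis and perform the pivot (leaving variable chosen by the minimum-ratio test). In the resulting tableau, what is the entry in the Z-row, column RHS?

18

Ratio test on column x1 — row 1: entry 0 ≤ 0; row 2: 27/2 = 27/2; row 3: entry -3 ≤ 0; row 4: 2/1 = 2. Minimum is 2 at row 4 (x2 leaves); pivot element 1.
Divide row 4 by 1; eliminate column x1 from the other rows.
Z-row update in column RHS: 16 − (-1)·2 = 18.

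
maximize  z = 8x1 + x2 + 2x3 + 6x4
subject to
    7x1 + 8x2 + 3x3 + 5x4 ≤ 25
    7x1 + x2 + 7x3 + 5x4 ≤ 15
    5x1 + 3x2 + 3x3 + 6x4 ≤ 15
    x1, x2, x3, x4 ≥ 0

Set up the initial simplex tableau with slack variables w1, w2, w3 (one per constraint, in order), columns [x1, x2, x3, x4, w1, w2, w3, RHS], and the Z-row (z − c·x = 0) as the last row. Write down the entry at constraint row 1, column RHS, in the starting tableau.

25

The RHS of constraint 1 is b_1 = 25.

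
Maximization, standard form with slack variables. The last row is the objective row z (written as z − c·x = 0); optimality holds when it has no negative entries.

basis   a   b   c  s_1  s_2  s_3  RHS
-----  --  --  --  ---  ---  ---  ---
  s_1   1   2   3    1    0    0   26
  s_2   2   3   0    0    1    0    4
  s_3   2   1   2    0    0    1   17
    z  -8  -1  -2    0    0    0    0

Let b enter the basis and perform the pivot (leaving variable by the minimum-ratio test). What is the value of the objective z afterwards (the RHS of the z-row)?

Ratio test on column b — row 1: 26/2 = 13; row 2: 4/3 = 4/3; row 3: 17/1 = 17. Minimum is 4/3 at row 2 (s_2 leaves); pivot element 3.
Pivot on row 2; the z-row RHS becomes 0 − (-1)·(4/3) = 4/3.

4/3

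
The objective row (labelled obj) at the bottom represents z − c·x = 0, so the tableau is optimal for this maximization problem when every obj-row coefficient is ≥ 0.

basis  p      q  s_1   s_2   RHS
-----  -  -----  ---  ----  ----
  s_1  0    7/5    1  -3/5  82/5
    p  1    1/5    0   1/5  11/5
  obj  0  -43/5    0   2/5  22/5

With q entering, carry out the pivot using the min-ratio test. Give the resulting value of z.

99

Ratio test on column q — row 1: (82/5)/(7/5) = 82/7; row 2: (11/5)/(1/5) = 11. Minimum is 11 at row 2 (p leaves); pivot element 1/5.
Pivot on row 2; the obj-row RHS becomes 22/5 − (-43/5)·11 = 99.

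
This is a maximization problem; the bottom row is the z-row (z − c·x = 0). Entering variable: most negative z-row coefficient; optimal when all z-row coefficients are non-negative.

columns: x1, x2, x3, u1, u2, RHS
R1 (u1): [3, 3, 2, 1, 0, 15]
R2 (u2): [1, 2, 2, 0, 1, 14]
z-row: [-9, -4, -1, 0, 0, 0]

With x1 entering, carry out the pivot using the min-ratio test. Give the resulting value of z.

Ratio test on column x1 — row 1: 15/3 = 5; row 2: 14/1 = 14. Minimum is 5 at row 1 (u1 leaves); pivot element 3.
Pivot on row 1; the z-row RHS becomes 0 − (-9)·5 = 45.

45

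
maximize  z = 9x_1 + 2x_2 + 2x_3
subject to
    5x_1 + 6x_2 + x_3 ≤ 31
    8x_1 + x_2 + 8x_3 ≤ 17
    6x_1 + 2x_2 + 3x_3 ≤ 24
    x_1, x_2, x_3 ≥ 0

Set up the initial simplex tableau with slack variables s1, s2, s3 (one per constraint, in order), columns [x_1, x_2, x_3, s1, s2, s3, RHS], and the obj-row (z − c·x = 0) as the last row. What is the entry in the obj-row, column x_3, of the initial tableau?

The obj-row carries the negated objective coefficients: the x_3 entry is -2.

-2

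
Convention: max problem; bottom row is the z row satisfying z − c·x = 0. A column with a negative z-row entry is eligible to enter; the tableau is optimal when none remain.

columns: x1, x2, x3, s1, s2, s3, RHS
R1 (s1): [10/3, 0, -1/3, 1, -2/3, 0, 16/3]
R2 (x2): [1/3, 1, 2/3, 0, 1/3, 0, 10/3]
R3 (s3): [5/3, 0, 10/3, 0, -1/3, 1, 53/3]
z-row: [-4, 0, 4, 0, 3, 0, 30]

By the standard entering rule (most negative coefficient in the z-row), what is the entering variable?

x1

Negative z-row entries: x1: -4.
The most negative is -4 in column x1, so x1 enters.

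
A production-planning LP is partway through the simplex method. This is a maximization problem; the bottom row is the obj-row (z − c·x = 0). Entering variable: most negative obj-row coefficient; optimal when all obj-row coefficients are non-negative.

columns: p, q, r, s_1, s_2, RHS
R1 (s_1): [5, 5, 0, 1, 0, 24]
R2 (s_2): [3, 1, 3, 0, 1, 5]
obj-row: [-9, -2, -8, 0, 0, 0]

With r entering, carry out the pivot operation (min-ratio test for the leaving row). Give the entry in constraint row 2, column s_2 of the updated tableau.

Ratio test on column r — row 1: entry 0 ≤ 0; row 2: 5/3 = 5/3. Minimum is 5/3 at row 2 (s_2 leaves); pivot element 3.
Divide row 2 by 3; eliminate column r from the other rows.
In the new row 2, the s_2 entry is the old entry divided by the pivot: 1/3 = 1/3.

1/3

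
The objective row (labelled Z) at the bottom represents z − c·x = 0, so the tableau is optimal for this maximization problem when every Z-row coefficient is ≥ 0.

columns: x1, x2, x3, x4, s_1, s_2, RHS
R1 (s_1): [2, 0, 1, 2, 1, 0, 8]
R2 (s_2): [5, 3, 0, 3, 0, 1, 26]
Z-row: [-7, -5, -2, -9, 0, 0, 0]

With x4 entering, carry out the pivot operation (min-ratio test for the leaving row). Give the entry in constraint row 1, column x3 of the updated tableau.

1/2

Ratio test on column x4 — row 1: 8/2 = 4; row 2: 26/3 = 26/3. Minimum is 4 at row 1 (s_1 leaves); pivot element 2.
Divide row 1 by 2; eliminate column x4 from the other rows.
In the new row 1, the x3 entry is the old entry divided by the pivot: 1/2 = 1/2.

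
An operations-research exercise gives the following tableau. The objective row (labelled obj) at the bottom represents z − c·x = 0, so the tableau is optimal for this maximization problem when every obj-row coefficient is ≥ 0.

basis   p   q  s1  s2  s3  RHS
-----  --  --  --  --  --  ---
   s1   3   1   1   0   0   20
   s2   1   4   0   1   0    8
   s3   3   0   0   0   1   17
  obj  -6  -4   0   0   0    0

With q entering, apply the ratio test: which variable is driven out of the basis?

s2

Column q entries and ratios — s1: 20/1 = 20; s2: 8/4 = 2; s3: 0 ≤ 0, skip.
Smallest ratio is 2 in the row of s2, so s2 leaves.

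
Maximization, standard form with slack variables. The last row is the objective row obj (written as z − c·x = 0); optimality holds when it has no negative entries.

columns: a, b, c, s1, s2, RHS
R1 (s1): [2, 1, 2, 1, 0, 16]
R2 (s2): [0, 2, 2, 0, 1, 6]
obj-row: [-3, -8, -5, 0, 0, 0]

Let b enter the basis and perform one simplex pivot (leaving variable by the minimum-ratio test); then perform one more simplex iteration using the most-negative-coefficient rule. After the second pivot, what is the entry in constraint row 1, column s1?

1/2

Ratio test on column b — row 1: 16/1 = 16; row 2: 6/2 = 3. Minimum is 3 at row 2 (s2 leaves); pivot element 2.
Divide row 2 by 2; eliminate column b from the other rows.
Second iteration: most negative obj-row entry is -3 in column a, so a enters.
Ratio test on column a — row 1: 13/2 = 13/2; row 2: entry 0 ≤ 0. Minimum is 13/2 at row 1 (s1 leaves); pivot element 2.
Divide row 1 by 2; eliminate column a from the other rows.
After both pivots, the entry at constraint row 1, column s1 is 1/2.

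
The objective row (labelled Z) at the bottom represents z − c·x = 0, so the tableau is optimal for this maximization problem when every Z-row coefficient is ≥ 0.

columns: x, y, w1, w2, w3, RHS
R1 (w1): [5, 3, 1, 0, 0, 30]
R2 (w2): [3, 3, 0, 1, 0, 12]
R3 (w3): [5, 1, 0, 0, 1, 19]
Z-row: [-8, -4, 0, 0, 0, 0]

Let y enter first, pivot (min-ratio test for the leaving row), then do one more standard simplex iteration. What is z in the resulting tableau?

31

Ratio test on column y — row 1: 30/3 = 10; row 2: 12/3 = 4; row 3: 19/1 = 19. Minimum is 4 at row 2 (w2 leaves); pivot element 3.
Pivot on row 2; the Z-row RHS becomes 0 − (-4)·4 = 16.
Next entering variable (most negative Z-row entry -4): x.
Ratio test on column x — row 1: 18/2 = 9; row 2: 4/1 = 4; row 3: 15/4 = 15/4. Minimum is 15/4 at row 3 (w3 leaves); pivot element 4.
After the second pivot the Z-row RHS is 16 − (-4)·(15/4) = 31.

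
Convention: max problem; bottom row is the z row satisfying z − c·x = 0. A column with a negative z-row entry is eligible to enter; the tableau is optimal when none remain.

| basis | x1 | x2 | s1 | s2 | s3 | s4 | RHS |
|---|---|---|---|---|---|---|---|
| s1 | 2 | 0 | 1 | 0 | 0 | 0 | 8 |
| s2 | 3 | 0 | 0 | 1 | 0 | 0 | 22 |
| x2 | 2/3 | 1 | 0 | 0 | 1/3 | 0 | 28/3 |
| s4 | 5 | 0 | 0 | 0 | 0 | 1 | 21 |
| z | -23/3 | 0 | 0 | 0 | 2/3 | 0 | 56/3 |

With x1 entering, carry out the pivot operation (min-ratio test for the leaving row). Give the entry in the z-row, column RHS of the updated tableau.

148/3

Ratio test on column x1 — row 1: 8/2 = 4; row 2: 22/3 = 22/3; row 3: (28/3)/(2/3) = 14; row 4: 21/5 = 21/5. Minimum is 4 at row 1 (s1 leaves); pivot element 2.
Divide row 1 by 2; eliminate column x1 from the other rows.
z-row update in column RHS: 56/3 − (-23/3)·4 = 148/3.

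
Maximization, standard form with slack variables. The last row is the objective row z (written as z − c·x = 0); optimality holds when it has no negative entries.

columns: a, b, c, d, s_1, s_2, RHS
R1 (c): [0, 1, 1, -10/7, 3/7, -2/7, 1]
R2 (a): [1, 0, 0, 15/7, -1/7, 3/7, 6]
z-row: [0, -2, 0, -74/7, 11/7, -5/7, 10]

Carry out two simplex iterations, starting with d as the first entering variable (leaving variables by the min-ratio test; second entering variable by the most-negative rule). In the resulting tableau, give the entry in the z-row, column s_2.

Ratio test on column d — row 1: entry -10/7 ≤ 0; row 2: 6/(15/7) = 14/5. Minimum is 14/5 at row 2 (a leaves); pivot element 15/7.
Divide row 2 by 15/7; eliminate column d from the other rows.
Second iteration: most negative z-row entry is -2 in column b, so b enters.
Ratio test on column b — row 1: 5/1 = 5; row 2: entry 0 ≤ 0. Minimum is 5 at row 1 (c leaves); pivot element 1.
Divide row 1 by 1; eliminate column b from the other rows.
After both pivots, the entry at the z-row, column s_2 is 7/5.

7/5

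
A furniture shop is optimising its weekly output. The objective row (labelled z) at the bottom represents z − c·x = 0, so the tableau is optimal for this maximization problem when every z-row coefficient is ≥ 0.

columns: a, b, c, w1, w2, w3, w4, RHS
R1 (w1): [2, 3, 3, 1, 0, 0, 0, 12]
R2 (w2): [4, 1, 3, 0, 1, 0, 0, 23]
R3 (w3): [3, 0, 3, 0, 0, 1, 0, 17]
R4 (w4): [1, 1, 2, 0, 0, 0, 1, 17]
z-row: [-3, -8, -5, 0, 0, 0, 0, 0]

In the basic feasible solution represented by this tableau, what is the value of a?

a is not in the basis, so in the current basic feasible solution a = 0.

0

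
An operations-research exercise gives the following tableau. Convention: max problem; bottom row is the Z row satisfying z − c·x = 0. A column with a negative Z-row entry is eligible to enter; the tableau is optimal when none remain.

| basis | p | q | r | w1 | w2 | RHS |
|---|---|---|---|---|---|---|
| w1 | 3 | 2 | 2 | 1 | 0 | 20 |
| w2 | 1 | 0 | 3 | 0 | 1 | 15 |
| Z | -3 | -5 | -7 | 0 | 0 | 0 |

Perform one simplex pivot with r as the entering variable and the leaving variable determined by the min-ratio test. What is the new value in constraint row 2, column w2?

Ratio test on column r — row 1: 20/2 = 10; row 2: 15/3 = 5. Minimum is 5 at row 2 (w2 leaves); pivot element 3.
Divide row 2 by 3; eliminate column r from the other rows.
In the new row 2, the w2 entry is the old entry divided by the pivot: 1/3 = 1/3.

1/3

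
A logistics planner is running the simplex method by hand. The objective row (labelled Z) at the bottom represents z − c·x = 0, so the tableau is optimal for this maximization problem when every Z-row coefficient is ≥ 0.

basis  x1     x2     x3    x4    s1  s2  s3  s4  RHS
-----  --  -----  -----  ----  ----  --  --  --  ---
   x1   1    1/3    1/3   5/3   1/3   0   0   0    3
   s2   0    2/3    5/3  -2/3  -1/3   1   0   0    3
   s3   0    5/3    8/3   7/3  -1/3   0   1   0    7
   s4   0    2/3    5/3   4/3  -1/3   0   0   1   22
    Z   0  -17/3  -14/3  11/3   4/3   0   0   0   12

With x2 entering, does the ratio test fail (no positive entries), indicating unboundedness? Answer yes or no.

Column x2 has positive entries in row(s) 1, 2, 3, 4, so the ratio test bounds it — not unbounded.

no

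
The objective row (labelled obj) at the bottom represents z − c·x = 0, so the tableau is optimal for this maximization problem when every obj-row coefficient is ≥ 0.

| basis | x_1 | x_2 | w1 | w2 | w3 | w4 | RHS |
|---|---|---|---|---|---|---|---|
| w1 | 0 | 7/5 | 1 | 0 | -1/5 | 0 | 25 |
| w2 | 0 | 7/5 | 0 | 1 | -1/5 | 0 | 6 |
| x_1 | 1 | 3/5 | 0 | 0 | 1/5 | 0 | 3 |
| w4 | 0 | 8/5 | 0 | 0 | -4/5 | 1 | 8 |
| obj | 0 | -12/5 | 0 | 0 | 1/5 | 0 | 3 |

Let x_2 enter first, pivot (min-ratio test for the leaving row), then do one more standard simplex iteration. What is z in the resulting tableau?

27/2

Ratio test on column x_2 — row 1: 25/(7/5) = 125/7; row 2: 6/(7/5) = 30/7; row 3: 3/(3/5) = 5; row 4: 8/(8/5) = 5. Minimum is 30/7 at row 2 (w2 leaves); pivot element 7/5.
Pivot on row 2; the obj-row RHS becomes 3 − (-12/5)·(30/7) = 93/7.
Next entering variable (most negative obj-row entry -1/7): w3.
Ratio test on column w3 — row 1: entry 0 ≤ 0; row 2: entry -1/7 ≤ 0; row 3: (3/7)/(2/7) = 3/2; row 4: entry -4/7 ≤ 0. Minimum is 3/2 at row 3 (x_1 leaves); pivot element 2/7.
After the second pivot the obj-row RHS is 93/7 − (-1/7)·(3/2) = 27/2.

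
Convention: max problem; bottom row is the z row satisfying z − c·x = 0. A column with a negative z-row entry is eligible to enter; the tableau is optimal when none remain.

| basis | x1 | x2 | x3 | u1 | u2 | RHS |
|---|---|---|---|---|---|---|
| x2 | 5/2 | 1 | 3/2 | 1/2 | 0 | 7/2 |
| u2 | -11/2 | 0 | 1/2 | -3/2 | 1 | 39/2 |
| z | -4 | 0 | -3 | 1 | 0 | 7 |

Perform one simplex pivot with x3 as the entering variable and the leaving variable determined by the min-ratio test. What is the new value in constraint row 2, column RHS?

55/3

Ratio test on column x3 — row 1: (7/2)/(3/2) = 7/3; row 2: (39/2)/(1/2) = 39. Minimum is 7/3 at row 1 (x2 leaves); pivot element 3/2.
Divide row 1 by 3/2; eliminate column x3 from the other rows.
Row 2 update in column RHS: 39/2 − (1/2)·(7/3) = 55/3.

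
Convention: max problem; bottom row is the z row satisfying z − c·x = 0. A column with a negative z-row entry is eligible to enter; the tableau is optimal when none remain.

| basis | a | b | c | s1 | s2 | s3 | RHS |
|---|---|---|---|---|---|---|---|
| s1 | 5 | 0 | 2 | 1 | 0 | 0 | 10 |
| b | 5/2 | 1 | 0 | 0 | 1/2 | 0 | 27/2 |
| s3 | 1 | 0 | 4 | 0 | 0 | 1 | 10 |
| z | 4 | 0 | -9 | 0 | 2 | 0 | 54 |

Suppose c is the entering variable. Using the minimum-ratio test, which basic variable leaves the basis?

s3

Column c entries and ratios — s1: 10/2 = 5; b: 0 ≤ 0, skip; s3: 10/4 = 5/2.
Smallest ratio is 5/2 in the row of s3, so s3 leaves.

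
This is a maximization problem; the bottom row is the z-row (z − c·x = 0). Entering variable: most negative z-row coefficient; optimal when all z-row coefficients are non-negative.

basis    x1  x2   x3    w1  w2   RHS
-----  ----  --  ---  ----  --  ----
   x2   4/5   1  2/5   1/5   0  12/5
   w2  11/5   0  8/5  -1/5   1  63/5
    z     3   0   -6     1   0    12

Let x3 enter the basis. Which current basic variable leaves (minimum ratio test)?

Column x3 entries and ratios — x2: (12/5)/(2/5) = 6; w2: (63/5)/(8/5) = 63/8.
Smallest ratio is 6 in the row of x2, so x2 leaves.

x2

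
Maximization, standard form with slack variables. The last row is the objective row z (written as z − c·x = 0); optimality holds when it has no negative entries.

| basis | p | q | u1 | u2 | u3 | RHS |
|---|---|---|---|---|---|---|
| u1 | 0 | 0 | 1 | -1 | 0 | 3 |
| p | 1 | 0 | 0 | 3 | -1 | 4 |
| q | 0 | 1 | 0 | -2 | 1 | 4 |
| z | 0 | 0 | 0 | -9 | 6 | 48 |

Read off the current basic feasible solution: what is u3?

0

u3 is not in the basis, so in the current basic feasible solution u3 = 0.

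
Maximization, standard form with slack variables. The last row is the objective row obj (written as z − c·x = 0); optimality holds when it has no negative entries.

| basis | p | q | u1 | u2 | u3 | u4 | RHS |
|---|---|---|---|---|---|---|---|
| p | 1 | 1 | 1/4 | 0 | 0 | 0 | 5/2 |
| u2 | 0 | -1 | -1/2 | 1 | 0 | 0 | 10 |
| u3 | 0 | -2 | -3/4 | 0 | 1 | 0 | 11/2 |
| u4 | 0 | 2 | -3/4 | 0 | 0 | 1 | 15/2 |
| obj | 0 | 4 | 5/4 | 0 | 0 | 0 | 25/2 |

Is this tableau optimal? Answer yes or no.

Every obj-row coefficient is ≥ 0, so the tableau is optimal.

yes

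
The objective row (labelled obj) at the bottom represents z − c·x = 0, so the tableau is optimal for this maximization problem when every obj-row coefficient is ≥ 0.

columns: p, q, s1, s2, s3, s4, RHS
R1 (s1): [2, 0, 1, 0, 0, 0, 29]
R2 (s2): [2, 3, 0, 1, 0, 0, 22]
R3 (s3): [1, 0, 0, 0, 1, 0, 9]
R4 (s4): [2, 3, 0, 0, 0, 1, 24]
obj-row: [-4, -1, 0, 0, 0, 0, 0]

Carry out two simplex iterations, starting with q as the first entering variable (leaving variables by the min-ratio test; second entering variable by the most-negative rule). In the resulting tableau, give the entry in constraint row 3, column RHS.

9

Ratio test on column q — row 1: entry 0 ≤ 0; row 2: 22/3 = 22/3; row 3: entry 0 ≤ 0; row 4: 24/3 = 8. Minimum is 22/3 at row 2 (s2 leaves); pivot element 3.
Divide row 2 by 3; eliminate column q from the other rows.
Second iteration: most negative obj-row entry is -10/3 in column p, so p enters.
Ratio test on column p — row 1: 29/2 = 29/2; row 2: (22/3)/(2/3) = 11; row 3: 9/1 = 9; row 4: entry 0 ≤ 0. Minimum is 9 at row 3 (s3 leaves); pivot element 1.
Divide row 3 by 1; eliminate column p from the other rows.
After both pivots, the entry at constraint row 3, column RHS is 9.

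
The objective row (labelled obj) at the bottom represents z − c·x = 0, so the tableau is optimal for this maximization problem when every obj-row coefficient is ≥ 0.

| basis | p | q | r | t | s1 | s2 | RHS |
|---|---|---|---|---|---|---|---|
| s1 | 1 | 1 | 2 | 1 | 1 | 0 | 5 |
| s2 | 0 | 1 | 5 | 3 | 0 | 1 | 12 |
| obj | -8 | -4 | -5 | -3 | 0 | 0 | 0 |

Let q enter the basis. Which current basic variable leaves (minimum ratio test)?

Column q entries and ratios — s1: 5/1 = 5; s2: 12/1 = 12.
Smallest ratio is 5 in the row of s1, so s1 leaves.

s1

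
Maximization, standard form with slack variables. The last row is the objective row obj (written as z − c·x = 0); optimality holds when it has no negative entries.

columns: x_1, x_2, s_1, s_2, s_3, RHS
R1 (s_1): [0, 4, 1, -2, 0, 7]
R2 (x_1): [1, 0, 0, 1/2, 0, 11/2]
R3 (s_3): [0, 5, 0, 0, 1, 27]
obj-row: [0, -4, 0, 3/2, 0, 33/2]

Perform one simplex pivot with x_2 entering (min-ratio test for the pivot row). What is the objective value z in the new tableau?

47/2

Ratio test on column x_2 — row 1: 7/4 = 7/4; row 2: entry 0 ≤ 0; row 3: 27/5 = 27/5. Minimum is 7/4 at row 1 (s_1 leaves); pivot element 4.
Pivot on row 1; the obj-row RHS becomes 33/2 − (-4)·(7/4) = 47/2.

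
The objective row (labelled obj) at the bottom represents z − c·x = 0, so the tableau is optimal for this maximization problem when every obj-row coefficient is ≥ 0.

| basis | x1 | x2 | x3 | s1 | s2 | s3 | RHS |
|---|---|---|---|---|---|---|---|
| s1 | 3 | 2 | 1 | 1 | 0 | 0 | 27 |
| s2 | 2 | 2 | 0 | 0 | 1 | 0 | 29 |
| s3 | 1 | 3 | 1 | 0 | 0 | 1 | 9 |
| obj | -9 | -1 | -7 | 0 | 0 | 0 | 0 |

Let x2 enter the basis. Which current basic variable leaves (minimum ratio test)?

s3

Column x2 entries and ratios — s1: 27/2 = 27/2; s2: 29/2 = 29/2; s3: 9/3 = 3.
Smallest ratio is 3 in the row of s3, so s3 leaves.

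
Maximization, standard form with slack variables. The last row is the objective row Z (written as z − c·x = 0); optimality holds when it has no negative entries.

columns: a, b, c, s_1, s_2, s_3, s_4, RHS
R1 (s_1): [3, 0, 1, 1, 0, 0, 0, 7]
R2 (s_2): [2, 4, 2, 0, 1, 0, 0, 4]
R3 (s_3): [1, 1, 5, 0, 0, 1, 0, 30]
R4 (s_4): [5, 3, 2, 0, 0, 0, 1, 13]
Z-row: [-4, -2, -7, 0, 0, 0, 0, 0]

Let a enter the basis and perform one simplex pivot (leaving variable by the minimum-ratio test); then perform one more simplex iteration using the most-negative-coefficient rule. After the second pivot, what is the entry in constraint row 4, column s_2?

-1

Ratio test on column a — row 1: 7/3 = 7/3; row 2: 4/2 = 2; row 3: 30/1 = 30; row 4: 13/5 = 13/5. Minimum is 2 at row 2 (s_2 leaves); pivot element 2.
Divide row 2 by 2; eliminate column a from the other rows.
Second iteration: most negative Z-row entry is -3 in column c, so c enters.
Ratio test on column c — row 1: entry -2 ≤ 0; row 2: 2/1 = 2; row 3: 28/4 = 7; row 4: entry -3 ≤ 0. Minimum is 2 at row 2 (a leaves); pivot element 1.
Divide row 2 by 1; eliminate column c from the other rows.
After both pivots, the entry at constraint row 4, column s_2 is -1.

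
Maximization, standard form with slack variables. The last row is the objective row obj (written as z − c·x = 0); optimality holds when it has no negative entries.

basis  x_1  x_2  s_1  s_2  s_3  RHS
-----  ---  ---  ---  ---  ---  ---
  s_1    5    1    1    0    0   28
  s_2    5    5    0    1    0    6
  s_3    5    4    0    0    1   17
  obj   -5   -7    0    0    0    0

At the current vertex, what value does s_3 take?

17

s_3 is basic (row 3); its value is the RHS of that row, 17.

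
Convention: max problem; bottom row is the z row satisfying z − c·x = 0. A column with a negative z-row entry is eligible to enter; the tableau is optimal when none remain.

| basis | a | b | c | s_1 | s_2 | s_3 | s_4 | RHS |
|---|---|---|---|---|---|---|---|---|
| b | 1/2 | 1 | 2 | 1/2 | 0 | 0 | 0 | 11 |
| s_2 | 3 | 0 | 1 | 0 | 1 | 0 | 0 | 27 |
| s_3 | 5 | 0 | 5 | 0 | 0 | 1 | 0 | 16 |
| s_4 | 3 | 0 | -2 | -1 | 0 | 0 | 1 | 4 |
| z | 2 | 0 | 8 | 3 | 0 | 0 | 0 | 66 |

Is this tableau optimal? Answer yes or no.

yes

Every z-row coefficient is ≥ 0, so the tableau is optimal.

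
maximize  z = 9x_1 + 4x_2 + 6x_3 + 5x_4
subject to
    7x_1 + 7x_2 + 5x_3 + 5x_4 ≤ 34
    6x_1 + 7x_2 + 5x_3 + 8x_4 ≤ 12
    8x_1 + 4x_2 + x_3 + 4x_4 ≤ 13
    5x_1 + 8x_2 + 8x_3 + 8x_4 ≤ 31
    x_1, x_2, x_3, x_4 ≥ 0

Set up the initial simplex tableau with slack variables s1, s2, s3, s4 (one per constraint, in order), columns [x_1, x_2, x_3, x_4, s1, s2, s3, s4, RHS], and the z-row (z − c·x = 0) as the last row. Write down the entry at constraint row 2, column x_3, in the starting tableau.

Constraint 2 has coefficient 5 on x_3.

5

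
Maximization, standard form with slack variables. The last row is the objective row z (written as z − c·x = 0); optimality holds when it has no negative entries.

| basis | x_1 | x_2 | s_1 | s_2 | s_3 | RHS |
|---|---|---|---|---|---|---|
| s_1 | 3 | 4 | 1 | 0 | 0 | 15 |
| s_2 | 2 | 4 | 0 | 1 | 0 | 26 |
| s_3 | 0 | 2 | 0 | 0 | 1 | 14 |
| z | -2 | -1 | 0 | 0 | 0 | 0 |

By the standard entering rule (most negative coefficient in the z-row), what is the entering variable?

Negative z-row entries: x_1: -2, x_2: -1.
The most negative is -2 in column x_1, so x_1 enters.

x_1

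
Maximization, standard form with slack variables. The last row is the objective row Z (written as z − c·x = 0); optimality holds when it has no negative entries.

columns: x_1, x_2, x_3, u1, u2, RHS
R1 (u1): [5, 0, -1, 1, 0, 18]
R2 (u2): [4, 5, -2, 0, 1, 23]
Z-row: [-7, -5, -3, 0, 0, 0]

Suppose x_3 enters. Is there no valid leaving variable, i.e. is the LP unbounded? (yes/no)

yes

Every constraint-row entry in column x_3 is ≤ 0, so increasing x_3 is unbounded.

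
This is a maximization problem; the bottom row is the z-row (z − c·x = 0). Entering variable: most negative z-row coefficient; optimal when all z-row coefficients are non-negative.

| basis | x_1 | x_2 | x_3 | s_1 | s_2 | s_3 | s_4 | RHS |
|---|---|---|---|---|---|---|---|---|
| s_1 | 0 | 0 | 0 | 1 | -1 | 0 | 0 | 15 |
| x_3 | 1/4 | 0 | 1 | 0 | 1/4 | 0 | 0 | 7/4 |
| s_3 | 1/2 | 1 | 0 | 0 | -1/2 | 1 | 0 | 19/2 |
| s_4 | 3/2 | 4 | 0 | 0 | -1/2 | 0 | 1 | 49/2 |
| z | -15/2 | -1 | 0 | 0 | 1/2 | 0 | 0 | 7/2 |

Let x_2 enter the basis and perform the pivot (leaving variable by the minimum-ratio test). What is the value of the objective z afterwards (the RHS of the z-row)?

77/8

Ratio test on column x_2 — row 1: entry 0 ≤ 0; row 2: entry 0 ≤ 0; row 3: (19/2)/1 = 19/2; row 4: (49/2)/4 = 49/8. Minimum is 49/8 at row 4 (s_4 leaves); pivot element 4.
Pivot on row 4; the z-row RHS becomes 7/2 − (-1)·(49/8) = 77/8.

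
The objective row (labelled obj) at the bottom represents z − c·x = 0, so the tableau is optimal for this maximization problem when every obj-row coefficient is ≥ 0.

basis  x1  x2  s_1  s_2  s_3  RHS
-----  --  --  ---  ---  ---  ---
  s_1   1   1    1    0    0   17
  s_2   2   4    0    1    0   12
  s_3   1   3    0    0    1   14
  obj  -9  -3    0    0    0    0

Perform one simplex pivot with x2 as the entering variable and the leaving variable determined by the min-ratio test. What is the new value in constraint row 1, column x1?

1/2

Ratio test on column x2 — row 1: 17/1 = 17; row 2: 12/4 = 3; row 3: 14/3 = 14/3. Minimum is 3 at row 2 (s_2 leaves); pivot element 4.
Divide row 2 by 4; eliminate column x2 from the other rows.
Row 1 update in column x1: 1 − 1·(1/2) = 1/2.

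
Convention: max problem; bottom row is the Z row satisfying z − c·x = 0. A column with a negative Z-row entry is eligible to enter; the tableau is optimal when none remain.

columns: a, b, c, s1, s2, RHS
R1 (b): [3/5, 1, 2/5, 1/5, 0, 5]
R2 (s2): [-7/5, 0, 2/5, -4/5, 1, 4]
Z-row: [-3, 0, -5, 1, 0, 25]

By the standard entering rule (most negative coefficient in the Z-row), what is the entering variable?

c

Negative Z-row entries: a: -3, c: -5.
The most negative is -5 in column c, so c enters.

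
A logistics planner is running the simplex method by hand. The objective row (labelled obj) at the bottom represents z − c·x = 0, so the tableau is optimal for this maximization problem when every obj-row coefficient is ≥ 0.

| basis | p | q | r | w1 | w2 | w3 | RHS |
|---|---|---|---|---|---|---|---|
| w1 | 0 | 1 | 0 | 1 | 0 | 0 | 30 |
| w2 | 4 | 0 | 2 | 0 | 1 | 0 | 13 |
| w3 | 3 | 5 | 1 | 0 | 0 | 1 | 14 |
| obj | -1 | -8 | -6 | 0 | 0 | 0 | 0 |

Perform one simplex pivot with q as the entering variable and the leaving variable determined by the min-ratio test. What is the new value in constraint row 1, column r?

-1/5

Ratio test on column q — row 1: 30/1 = 30; row 2: entry 0 ≤ 0; row 3: 14/5 = 14/5. Minimum is 14/5 at row 3 (w3 leaves); pivot element 5.
Divide row 3 by 5; eliminate column q from the other rows.
Row 1 update in column r: 0 − 1·(1/5) = -1/5.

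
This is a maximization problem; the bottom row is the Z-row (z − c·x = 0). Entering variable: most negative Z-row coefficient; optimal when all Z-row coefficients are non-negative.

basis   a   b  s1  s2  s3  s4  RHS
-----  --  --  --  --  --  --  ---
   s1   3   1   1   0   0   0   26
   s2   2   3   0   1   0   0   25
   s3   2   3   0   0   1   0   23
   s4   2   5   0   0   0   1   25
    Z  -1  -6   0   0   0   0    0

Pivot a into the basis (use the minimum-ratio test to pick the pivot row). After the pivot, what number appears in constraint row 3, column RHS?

Ratio test on column a — row 1: 26/3 = 26/3; row 2: 25/2 = 25/2; row 3: 23/2 = 23/2; row 4: 25/2 = 25/2. Minimum is 26/3 at row 1 (s1 leaves); pivot element 3.
Divide row 1 by 3; eliminate column a from the other rows.
Row 3 update in column RHS: 23 − 2·(26/3) = 17/3.

17/3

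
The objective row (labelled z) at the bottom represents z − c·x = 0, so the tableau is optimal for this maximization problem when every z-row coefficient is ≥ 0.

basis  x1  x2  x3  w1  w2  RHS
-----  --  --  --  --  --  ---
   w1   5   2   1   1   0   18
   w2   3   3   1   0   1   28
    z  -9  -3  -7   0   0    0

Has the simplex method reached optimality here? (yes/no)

The z-row has a negative entry -9 in column x1, so it is not optimal.

no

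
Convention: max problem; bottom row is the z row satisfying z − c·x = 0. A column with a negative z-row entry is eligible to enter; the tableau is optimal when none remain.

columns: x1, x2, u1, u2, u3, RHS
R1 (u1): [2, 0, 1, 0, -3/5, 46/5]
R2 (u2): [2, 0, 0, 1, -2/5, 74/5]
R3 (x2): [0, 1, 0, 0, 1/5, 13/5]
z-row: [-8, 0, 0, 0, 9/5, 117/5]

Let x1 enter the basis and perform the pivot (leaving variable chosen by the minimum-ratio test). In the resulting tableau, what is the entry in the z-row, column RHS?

Ratio test on column x1 — row 1: (46/5)/2 = 23/5; row 2: (74/5)/2 = 37/5; row 3: entry 0 ≤ 0. Minimum is 23/5 at row 1 (u1 leaves); pivot element 2.
Divide row 1 by 2; eliminate column x1 from the other rows.
z-row update in column RHS: 117/5 − (-8)·(23/5) = 301/5.

301/5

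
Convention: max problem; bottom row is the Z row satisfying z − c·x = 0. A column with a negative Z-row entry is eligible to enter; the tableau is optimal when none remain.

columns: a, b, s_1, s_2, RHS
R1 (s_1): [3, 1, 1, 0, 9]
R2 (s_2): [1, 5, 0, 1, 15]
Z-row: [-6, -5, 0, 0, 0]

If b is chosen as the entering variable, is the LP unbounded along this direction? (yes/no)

no

Column b has positive entries in row(s) 1, 2, so the ratio test bounds it — not unbounded.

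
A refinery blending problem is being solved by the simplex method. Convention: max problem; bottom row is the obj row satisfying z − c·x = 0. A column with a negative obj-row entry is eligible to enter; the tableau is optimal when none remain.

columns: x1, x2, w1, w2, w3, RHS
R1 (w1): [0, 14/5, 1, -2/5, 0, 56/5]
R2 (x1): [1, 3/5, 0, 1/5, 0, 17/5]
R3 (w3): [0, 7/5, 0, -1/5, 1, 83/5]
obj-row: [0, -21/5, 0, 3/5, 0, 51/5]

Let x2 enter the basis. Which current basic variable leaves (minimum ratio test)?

Column x2 entries and ratios — w1: (56/5)/(14/5) = 4; x1: (17/5)/(3/5) = 17/3; w3: (83/5)/(7/5) = 83/7.
Smallest ratio is 4 in the row of w1, so w1 leaves.

w1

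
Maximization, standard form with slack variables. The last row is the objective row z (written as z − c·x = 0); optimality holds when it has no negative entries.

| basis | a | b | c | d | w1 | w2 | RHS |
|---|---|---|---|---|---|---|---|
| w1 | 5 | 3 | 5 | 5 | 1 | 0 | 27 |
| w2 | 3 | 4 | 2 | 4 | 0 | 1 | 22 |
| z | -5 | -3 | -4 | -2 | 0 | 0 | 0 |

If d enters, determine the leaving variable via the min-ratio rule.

w1

Column d entries and ratios — w1: 27/5 = 27/5; w2: 22/4 = 11/2.
Smallest ratio is 27/5 in the row of w1, so w1 leaves.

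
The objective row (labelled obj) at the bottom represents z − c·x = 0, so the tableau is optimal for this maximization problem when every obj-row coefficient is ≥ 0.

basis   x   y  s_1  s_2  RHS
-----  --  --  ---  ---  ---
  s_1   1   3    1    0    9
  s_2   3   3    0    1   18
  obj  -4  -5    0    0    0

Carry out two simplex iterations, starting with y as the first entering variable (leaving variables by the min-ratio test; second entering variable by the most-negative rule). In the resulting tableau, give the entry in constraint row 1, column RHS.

3/2

Ratio test on column y — row 1: 9/3 = 3; row 2: 18/3 = 6. Minimum is 3 at row 1 (s_1 leaves); pivot element 3.
Divide row 1 by 3; eliminate column y from the other rows.
Second iteration: most negative obj-row entry is -7/3 in column x, so x enters.
Ratio test on column x — row 1: 3/(1/3) = 9; row 2: 9/2 = 9/2. Minimum is 9/2 at row 2 (s_2 leaves); pivot element 2.
Divide row 2 by 2; eliminate column x from the other rows.
After both pivots, the entry at constraint row 1, column RHS is 3/2.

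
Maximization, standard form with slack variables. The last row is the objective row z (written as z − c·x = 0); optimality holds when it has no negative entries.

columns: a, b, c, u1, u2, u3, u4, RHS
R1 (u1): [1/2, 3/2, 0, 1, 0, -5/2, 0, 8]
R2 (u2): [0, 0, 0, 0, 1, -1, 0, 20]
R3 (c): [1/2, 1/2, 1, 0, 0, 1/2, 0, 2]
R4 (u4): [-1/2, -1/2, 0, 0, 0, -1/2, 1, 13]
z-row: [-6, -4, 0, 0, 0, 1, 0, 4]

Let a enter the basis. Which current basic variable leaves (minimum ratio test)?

Column a entries and ratios — u1: 8/(1/2) = 16; u2: 0 ≤ 0, skip; c: 2/(1/2) = 4; u4: -1/2 ≤ 0, skip.
Smallest ratio is 4 in the row of c, so c leaves.

c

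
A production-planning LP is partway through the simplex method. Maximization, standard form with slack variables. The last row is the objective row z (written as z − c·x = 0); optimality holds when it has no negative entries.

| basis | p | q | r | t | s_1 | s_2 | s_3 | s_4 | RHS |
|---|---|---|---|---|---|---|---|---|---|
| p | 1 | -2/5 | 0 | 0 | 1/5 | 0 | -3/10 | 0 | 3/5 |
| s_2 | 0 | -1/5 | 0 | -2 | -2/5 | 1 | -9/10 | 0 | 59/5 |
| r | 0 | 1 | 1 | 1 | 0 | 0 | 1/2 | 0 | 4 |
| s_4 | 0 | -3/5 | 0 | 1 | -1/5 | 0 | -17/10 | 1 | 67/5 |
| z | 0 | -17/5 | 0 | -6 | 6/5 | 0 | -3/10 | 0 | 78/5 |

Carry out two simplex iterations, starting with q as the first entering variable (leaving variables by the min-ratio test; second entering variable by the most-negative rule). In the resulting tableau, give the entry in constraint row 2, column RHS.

99/5

Ratio test on column q — row 1: entry -2/5 ≤ 0; row 2: entry -1/5 ≤ 0; row 3: 4/1 = 4; row 4: entry -3/5 ≤ 0. Minimum is 4 at row 3 (r leaves); pivot element 1.
Divide row 3 by 1; eliminate column q from the other rows.
Second iteration: most negative z-row entry is -13/5 in column t, so t enters.
Ratio test on column t — row 1: (11/5)/(2/5) = 11/2; row 2: entry -9/5 ≤ 0; row 3: 4/1 = 4; row 4: (79/5)/(8/5) = 79/8. Minimum is 4 at row 3 (q leaves); pivot element 1.
Divide row 3 by 1; eliminate column t from the other rows.
After both pivots, the entry at constraint row 2, column RHS is 99/5.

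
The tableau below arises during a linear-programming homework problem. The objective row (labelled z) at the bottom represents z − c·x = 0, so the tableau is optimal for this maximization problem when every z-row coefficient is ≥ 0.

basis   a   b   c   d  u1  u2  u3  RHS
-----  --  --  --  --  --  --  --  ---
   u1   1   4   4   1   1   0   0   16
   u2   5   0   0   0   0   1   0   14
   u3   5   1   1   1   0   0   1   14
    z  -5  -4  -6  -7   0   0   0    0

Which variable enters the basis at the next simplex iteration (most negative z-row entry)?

d

Negative z-row entries: a: -5, b: -4, c: -6, d: -7.
The most negative is -7 in column d, so d enters.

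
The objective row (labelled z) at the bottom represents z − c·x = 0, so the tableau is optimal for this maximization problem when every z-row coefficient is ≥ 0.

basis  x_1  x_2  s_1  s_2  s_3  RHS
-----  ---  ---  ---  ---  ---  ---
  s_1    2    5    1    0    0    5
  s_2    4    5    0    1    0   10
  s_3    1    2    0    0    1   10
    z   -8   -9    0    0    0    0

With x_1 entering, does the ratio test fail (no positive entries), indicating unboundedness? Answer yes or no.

Column x_1 has positive entries in row(s) 1, 2, 3, so the ratio test bounds it — not unbounded.

no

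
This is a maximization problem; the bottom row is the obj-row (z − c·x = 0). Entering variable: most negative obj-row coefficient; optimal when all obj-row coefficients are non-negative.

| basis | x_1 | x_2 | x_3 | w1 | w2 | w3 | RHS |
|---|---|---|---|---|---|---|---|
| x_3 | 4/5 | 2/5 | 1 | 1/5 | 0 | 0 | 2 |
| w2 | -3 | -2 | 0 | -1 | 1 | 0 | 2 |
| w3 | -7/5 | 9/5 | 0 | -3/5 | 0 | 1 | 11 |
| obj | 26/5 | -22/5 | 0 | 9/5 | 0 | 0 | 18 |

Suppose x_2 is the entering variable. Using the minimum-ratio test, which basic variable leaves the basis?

x_3

Column x_2 entries and ratios — x_3: 2/(2/5) = 5; w2: -2 ≤ 0, skip; w3: 11/(9/5) = 55/9.
Smallest ratio is 5 in the row of x_3, so x_3 leaves.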